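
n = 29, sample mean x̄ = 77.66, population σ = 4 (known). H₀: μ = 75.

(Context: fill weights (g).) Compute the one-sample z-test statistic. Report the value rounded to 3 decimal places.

test statistic = 3.581

SE = σ/√n = 4/√29 = 0.7428
z = (x̄−μ₀)/SE = (77.66−75)/0.7428 = 3.5811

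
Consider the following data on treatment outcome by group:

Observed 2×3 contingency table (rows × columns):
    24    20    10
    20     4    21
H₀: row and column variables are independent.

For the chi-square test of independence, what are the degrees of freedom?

degrees of freedom = 2

df = (r−1)(c−1) = (2−1)·(3−1) = 2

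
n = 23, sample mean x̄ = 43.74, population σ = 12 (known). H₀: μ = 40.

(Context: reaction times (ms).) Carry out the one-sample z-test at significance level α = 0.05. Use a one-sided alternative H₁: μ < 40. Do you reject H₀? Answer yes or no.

reject H₀: no

SE = σ/√n = 12/√23 = 2.5022
z = (x̄−μ₀)/SE = (43.74−40)/2.5022 = 1.4947
p-value (one-sided, H₁ less) = 0.93250
At α=0.05: p ≥ α → fail to reject H₀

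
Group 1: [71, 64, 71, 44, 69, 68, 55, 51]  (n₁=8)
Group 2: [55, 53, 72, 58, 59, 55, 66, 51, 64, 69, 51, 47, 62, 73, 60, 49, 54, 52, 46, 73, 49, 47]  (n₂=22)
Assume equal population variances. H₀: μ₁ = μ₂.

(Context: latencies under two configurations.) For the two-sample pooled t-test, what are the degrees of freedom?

degrees of freedom = 28

df = n₁ + n₂ − 2 = 8 + 22 − 2 = 28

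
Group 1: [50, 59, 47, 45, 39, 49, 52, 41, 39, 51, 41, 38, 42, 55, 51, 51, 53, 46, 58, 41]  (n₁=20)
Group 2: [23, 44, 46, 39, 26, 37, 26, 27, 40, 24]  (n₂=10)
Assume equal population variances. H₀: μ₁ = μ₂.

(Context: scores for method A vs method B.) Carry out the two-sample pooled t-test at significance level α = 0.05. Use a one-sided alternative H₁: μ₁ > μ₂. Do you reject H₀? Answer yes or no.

x̄₁=47.400, s₁=6.468, n₁=20
x̄₂=33.200, s₂=8.854, n₂=10
s_p² = [19·6.468² + 9·8.854²]/28 = 53.5857
SE = √(s_p²·(1/20+1/10)) = 2.8351
t = (47.400−33.200)/2.8351 = 5.0086
df = 28
p-value (one-sided, H₁ greater) = 0.00001
At α=0.05: p < α → reject H₀

reject H₀: yes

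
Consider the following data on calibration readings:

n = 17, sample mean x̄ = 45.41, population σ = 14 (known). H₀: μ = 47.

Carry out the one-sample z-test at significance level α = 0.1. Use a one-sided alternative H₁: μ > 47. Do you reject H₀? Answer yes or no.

reject H₀: no

SE = σ/√n = 14/√17 = 3.3955
z = (x̄−μ₀)/SE = (45.41−47)/3.3955 = -0.4683
p-value (one-sided, H₁ greater) = 0.68020
At α=0.1: p ≥ α → fail to reject H₀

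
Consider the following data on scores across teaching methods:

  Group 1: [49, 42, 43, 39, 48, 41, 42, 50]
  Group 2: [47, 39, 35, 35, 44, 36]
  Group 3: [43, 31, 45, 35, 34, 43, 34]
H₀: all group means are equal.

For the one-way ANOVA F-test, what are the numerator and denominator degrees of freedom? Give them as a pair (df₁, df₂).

degrees of freedom = [2, 18]

k = 3 groups, N = 21 total
df = (k−1, N−k) = (3−1, 21−3) = (2, 18)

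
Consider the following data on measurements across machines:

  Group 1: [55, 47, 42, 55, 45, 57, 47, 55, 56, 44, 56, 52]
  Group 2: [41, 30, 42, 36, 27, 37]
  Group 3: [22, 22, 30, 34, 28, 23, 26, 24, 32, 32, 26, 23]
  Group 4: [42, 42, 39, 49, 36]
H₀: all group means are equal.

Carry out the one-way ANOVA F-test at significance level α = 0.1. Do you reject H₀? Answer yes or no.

reject H₀: yes

Group means [50.92, 35.50, 26.83, 41.60], grand mean 38.686
SSB = Σnᵢ(x̄ᵢ−x̄)² = 3584.260; SSW = ΣΣ(x−x̄ᵢ)² = 805.283
MSB = 3584.260/3 = 1194.7532; MSW = 805.283/31 = 25.9769
F = MSB/MSW = 45.9929
df = (3, 31)
p-value (upper-tail) = 0.00000
At α=0.1: p < α → reject H₀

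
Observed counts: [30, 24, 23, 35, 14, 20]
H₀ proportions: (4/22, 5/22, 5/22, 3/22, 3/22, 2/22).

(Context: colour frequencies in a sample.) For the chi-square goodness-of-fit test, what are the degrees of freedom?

degrees of freedom = 5

df = k − 1 = 6 − 1 = 5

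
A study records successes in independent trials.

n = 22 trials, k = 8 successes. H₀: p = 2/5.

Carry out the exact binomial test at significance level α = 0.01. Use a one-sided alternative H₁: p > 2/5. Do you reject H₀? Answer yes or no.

reject H₀: no

Exact binomial: n=22, k=8, p₀=2/5=0.4000
P(X≥8) from Σ C(n,i)·p₀^i·(1−p₀)^(n−i)
p-value (one-sided, H₁ greater) = 0.71018
At α=0.01: p ≥ α → fail to reject H₀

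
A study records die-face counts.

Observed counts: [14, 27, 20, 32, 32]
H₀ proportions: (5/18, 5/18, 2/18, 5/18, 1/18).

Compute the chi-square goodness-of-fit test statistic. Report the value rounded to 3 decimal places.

n = 125; E_i = n·p_i = [34.72, 34.72, 13.89, 34.72, 6.94]
χ² = (14−34.72)²/34.72 + (27−34.72)²/34.72 + (20−13.89)²/13.89 + (32−34.72)²/34.72 + (32−6.94)²/6.94 = 107.3872
df = 4

test statistic = 107.387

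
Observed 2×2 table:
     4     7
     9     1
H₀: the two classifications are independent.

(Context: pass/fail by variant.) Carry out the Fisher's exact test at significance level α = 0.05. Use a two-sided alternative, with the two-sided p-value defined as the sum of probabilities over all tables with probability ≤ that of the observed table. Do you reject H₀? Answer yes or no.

Margins: r₁=11, r₂=10, c₁=13, c₂=8, n=21
p_obs = C(11,4)·C(10,9)/C(21,13); sum pmf over tables with pmf ≤ p_obs
p-value (two-sided) = 0.02374
At α=0.05: p < α → reject H₀

reject H₀: yes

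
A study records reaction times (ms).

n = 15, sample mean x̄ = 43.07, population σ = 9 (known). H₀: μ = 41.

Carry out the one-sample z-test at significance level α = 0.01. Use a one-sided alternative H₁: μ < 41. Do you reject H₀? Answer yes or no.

reject H₀: no

SE = σ/√n = 9/√15 = 2.3238
z = (x̄−μ₀)/SE = (43.07−41)/2.3238 = 0.8908
p-value (one-sided, H₁ less) = 0.81348
At α=0.01: p ≥ α → fail to reject H₀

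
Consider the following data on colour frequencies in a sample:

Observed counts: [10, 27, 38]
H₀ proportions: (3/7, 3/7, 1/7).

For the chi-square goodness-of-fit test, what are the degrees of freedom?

df = k − 1 = 3 − 1 = 2

degrees of freedom = 2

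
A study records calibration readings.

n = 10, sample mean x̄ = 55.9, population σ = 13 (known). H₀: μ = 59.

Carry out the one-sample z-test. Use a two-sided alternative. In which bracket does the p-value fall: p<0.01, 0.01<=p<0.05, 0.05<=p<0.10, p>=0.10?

p-value bracket: p>=0.10

SE = σ/√n = 13/√10 = 4.1110
z = (x̄−μ₀)/SE = (55.9−59)/4.1110 = -0.7541
p-value (two-sided) = 0.45080
→ bracket: p>=0.10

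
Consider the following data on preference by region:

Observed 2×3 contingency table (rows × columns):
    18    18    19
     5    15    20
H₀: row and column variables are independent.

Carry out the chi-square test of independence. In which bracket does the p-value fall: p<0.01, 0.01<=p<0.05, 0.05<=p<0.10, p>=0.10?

Row totals [55, 40], col totals [23, 33, 39], n=95
χ² = (18−13.32)²/13.32 + (18−19.11)²/19.11 + (19−22.58)²/22.58 + (5−9.68)²/9.68 + (15−13.89)²/13.89 + (20−16.42)²/16.42 = 5.4127
df = 2
p-value (upper-tail) = 0.06678
→ bracket: 0.05<=p<0.10

p-value bracket: 0.05<=p<0.10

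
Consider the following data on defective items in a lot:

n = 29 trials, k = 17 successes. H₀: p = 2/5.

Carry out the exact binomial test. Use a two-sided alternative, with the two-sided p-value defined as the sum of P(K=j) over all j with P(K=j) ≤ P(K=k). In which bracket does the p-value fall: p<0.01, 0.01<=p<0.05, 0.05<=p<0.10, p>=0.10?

p-value bracket: 0.05<=p<0.10

Exact binomial: n=29, k=17, p₀=2/5=0.4000
P(X=j) = C(n,j)·p₀^j·(1−p₀)^(n−j); p = Σ P(X=j) over j with P(X=j) ≤ P(X=17)
p-value (two-sided) = 0.05621
→ bracket: 0.05<=p<0.10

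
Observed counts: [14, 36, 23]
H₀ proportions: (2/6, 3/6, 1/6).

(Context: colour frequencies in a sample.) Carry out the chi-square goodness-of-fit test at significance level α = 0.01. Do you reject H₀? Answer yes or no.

n = 73; E_i = n·p_i = [24.33, 36.50, 12.17]
χ² = (14−24.33)²/24.33 + (36−36.50)²/36.50 + (23−12.17)²/12.17 = 14.0411
df = 2
p-value (upper-tail) = 0.00089
At α=0.01: p < α → reject H₀

reject H₀: yes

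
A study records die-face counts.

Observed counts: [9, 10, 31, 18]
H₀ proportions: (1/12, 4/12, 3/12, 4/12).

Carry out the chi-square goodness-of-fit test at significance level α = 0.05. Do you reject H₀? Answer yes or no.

reject H₀: yes

n = 68; E_i = n·p_i = [5.67, 22.67, 17.00, 22.67]
χ² = (9−5.67)²/5.67 + (10−22.67)²/22.67 + (31−17.00)²/17.00 + (18−22.67)²/22.67 = 21.5294
df = 3
p-value (upper-tail) = 0.00008
At α=0.05: p < α → reject H₀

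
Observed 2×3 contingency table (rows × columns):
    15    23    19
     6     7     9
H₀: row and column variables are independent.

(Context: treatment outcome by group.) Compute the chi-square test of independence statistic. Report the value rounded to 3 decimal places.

test statistic = 0.567

Row totals [57, 22], col totals [21, 30, 28], n=79
χ² = (15−15.15)²/15.15 + (23−21.65)²/21.65 + (19−20.20)²/20.20 + (6−5.85)²/5.85 + (7−8.35)²/8.35 + (9−7.80)²/7.80 = 0.5668
df = 2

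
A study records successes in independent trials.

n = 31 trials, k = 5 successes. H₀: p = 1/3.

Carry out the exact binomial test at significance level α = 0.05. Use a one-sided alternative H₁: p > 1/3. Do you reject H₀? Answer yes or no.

Exact binomial: n=31, k=5, p₀=1/3=0.3333
P(X≥5) from Σ C(n,i)·p₀^i·(1−p₀)^(n−i)
p-value (one-sided, H₁ greater) = 0.99075
At α=0.05: p ≥ α → fail to reject H₀

reject H₀: no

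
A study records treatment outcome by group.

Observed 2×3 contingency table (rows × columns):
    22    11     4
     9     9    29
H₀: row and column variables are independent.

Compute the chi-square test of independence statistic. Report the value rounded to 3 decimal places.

test statistic = 23.737

Row totals [37, 47], col totals [31, 20, 33], n=84
χ² = (22−13.65)²/13.65 + (11−8.81)²/8.81 + (4−14.54)²/14.54 + (9−17.35)²/17.35 + (9−11.19)²/11.19 + (29−18.46)²/18.46 = 23.7369
df = 2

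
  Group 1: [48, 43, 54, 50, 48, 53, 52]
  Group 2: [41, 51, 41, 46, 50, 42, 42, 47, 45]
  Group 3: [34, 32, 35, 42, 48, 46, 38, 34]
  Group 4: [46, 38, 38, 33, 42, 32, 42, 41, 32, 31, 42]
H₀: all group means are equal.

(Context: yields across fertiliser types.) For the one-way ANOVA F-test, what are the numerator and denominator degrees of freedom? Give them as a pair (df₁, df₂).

degrees of freedom = [3, 31]

k = 4 groups, N = 35 total
df = (k−1, N−k) = (4−1, 35−4) = (3, 31)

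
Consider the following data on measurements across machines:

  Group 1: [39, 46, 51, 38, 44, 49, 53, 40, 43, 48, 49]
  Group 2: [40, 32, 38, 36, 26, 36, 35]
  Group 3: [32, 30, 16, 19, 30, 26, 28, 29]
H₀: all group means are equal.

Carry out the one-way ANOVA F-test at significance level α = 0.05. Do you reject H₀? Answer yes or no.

reject H₀: yes

Group means [45.45, 34.71, 26.25], grand mean 36.654
SSB = Σnᵢ(x̄ᵢ−x̄)² = 1744.229; SSW = ΣΣ(x−x̄ᵢ)² = 609.656
MSB = 1744.229/2 = 872.1144; MSW = 609.656/23 = 26.5068
F = MSB/MSW = 32.9016
df = (2, 23)
p-value (upper-tail) = 0.00000
At α=0.05: p < α → reject H₀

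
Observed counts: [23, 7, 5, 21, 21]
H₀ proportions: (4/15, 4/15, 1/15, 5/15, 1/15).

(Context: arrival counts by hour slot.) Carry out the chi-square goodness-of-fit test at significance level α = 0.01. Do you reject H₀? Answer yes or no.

reject H₀: yes

n = 77; E_i = n·p_i = [20.53, 20.53, 5.13, 25.67, 5.13]
χ² = (23−20.53)²/20.53 + (7−20.53)²/20.53 + (5−5.13)²/5.13 + (21−25.67)²/25.67 + (21−5.13)²/5.13 = 59.1104
df = 4
p-value (upper-tail) = 0.00000
At α=0.01: p < α → reject H₀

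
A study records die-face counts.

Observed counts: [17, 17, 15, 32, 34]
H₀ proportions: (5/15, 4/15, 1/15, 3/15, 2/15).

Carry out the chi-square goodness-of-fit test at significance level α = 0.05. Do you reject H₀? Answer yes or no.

reject H₀: yes

n = 115; E_i = n·p_i = [38.33, 30.67, 7.67, 23.00, 15.33]
χ² = (17−38.33)²/38.33 + (17−30.67)²/30.67 + (15−7.67)²/7.67 + (32−23.00)²/23.00 + (34−15.33)²/15.33 = 51.2239
df = 4
p-value (upper-tail) = 0.00000
At α=0.05: p < α → reject H₀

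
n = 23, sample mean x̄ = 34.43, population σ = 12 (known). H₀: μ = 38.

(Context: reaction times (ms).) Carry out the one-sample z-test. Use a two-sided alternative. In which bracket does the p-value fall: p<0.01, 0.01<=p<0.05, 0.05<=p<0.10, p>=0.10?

p-value bracket: p>=0.10

SE = σ/√n = 12/√23 = 2.5022
z = (x̄−μ₀)/SE = (34.43−38)/2.5022 = -1.4268
p-value (two-sided) = 0.15365
→ bracket: p>=0.10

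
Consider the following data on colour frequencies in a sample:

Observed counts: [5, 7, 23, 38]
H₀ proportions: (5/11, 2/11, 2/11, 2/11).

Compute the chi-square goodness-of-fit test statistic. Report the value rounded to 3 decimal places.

test statistic = 80.096

n = 73; E_i = n·p_i = [33.18, 13.27, 13.27, 13.27]
χ² = (5−33.18)²/33.18 + (7−13.27)²/13.27 + (23−13.27)²/13.27 + (38−13.27)²/13.27 = 80.0959
df = 3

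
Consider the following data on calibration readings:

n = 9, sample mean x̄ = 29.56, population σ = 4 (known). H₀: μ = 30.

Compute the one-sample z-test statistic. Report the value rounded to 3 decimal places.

SE = σ/√n = 4/√9 = 1.3333
z = (x̄−μ₀)/SE = (29.56−30)/1.3333 = -0.3300

test statistic = -0.330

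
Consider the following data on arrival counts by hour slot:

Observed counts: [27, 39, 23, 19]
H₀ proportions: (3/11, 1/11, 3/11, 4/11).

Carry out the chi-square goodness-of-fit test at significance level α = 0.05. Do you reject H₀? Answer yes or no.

reject H₀: yes

n = 108; E_i = n·p_i = [29.45, 9.82, 29.45, 39.27]
χ² = (27−29.45)²/29.45 + (39−9.82)²/9.82 + (23−29.45)²/29.45 + (19−39.27)²/39.27 = 98.8187
df = 3
p-value (upper-tail) = 0.00000
At α=0.05: p < α → reject H₀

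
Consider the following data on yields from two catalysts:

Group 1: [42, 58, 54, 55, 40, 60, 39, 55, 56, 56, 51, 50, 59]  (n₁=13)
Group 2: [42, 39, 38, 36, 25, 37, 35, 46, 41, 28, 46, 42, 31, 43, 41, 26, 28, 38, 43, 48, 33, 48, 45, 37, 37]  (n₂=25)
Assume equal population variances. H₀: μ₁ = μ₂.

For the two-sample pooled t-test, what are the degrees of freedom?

degrees of freedom = 36

df = n₁ + n₂ − 2 = 13 + 25 − 2 = 36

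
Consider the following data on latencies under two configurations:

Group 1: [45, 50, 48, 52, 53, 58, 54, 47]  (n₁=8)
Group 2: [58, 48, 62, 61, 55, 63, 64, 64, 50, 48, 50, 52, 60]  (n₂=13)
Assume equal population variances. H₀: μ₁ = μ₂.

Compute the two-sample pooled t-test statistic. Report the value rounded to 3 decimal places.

test statistic = -2.250

x̄₁=50.875, s₁=4.224, n₁=8
x̄₂=56.538, s₂=6.267, n₂=13
s_p² = [7·4.224² + 12·6.267²]/19 = 31.3740
SE = √(s_p²·(1/8+1/13)) = 2.5170
t = (50.875−56.538)/2.5170 = -2.2501
df = 19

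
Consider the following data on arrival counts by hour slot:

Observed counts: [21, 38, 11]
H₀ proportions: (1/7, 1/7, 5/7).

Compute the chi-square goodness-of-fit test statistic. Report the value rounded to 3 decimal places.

test statistic = 120.920

n = 70; E_i = n·p_i = [10.00, 10.00, 50.00]
χ² = (21−10.00)²/10.00 + (38−10.00)²/10.00 + (11−50.00)²/50.00 = 120.9200
df = 2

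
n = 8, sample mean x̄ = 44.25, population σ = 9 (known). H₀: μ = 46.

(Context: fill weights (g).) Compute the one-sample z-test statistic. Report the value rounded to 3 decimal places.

test statistic = -0.550

SE = σ/√n = 9/√8 = 3.1820
z = (x̄−μ₀)/SE = (44.25−46)/3.1820 = -0.5500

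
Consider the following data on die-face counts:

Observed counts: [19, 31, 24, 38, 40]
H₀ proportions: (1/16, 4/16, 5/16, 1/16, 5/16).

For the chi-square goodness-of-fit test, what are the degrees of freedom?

degrees of freedom = 4

df = k − 1 = 5 − 1 = 4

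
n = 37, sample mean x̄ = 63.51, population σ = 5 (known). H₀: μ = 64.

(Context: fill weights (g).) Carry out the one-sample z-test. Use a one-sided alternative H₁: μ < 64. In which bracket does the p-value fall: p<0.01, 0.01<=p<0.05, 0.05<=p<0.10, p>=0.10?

p-value bracket: p>=0.10

SE = σ/√n = 5/√37 = 0.8220
z = (x̄−μ₀)/SE = (63.51−64)/0.8220 = -0.5961
p-value (one-sided, H₁ less) = 0.27555
→ bracket: p>=0.10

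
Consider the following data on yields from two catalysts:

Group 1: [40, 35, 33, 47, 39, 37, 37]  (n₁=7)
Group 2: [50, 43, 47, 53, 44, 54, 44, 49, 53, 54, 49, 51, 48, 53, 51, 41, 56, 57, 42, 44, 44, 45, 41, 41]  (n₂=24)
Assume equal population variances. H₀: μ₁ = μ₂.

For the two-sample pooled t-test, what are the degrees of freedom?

degrees of freedom = 29

df = n₁ + n₂ − 2 = 7 + 24 − 2 = 29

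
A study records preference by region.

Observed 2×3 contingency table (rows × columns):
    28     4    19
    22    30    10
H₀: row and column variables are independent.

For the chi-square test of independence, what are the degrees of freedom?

df = (r−1)(c−1) = (2−1)·(3−1) = 2

degrees of freedom = 2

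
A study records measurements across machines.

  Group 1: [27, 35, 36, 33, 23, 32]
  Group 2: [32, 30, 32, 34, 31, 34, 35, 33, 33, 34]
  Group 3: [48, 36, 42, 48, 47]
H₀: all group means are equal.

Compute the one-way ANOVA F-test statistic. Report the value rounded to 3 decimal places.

test statistic = 19.924

Group means [31.00, 32.80, 44.20], grand mean 35.000
SSB = Σnᵢ(x̄ᵢ−x̄)² = 567.600; SSW = ΣΣ(x−x̄ᵢ)² = 256.400
MSB = 567.600/2 = 283.8000; MSW = 256.400/18 = 14.2444
F = MSB/MSW = 19.9236
df = (2, 18)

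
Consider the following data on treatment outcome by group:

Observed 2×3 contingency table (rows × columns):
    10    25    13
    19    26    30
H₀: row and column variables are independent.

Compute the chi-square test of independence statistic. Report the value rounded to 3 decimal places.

Row totals [48, 75], col totals [29, 51, 43], n=123
χ² = (10−11.32)²/11.32 + (25−19.90)²/19.90 + (13−16.78)²/16.78 + (19−17.68)²/17.68 + (26−31.10)²/31.10 + (30−26.22)²/26.22 = 3.7894
df = 2

test statistic = 3.789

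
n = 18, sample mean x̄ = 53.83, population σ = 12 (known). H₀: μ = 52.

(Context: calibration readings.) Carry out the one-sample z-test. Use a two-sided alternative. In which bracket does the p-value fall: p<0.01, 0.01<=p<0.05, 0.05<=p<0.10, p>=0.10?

p-value bracket: p>=0.10

SE = σ/√n = 12/√18 = 2.8284
z = (x̄−μ₀)/SE = (53.83−52)/2.8284 = 0.6470
p-value (two-sided) = 0.51763
→ bracket: p>=0.10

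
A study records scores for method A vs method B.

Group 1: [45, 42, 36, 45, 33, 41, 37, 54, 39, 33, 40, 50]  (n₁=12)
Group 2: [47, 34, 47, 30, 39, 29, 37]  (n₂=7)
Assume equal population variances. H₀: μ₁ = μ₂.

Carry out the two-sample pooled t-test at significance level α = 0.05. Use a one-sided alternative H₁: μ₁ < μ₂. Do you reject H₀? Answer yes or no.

x̄₁=41.250, s₁=6.440, n₁=12
x̄₂=37.571, s₂=7.345, n₂=7
s_p² = [11·6.440² + 6·7.345²]/17 = 45.8803
SE = √(s_p²·(1/12+1/7)) = 3.2214
t = (41.250−37.571)/3.2214 = 1.1419
df = 17
p-value (one-sided, H₁ less) = 0.86534
At α=0.05: p ≥ α → fail to reject H₀

reject H₀: no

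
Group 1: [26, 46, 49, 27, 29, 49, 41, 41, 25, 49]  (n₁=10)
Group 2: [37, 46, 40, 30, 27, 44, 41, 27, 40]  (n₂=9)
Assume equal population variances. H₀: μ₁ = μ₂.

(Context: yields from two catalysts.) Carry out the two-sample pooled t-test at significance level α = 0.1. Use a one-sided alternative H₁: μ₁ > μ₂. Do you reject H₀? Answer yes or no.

reject H₀: no

x̄₁=38.200, s₁=10.326, n₁=10
x̄₂=36.889, s₂=7.184, n₂=9
s_p² = [9·10.326² + 8·7.184²]/17 = 80.7346
SE = √(s_p²·(1/10+1/9)) = 4.1284
t = (38.200−36.889)/4.1284 = 0.3176
df = 17
p-value (one-sided, H₁ greater) = 0.37734
At α=0.1: p ≥ α → fail to reject H₀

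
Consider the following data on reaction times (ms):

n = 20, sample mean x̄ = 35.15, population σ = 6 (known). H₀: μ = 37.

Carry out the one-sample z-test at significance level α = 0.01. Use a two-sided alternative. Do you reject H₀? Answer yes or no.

reject H₀: no

SE = σ/√n = 6/√20 = 1.3416
z = (x̄−μ₀)/SE = (35.15−37)/1.3416 = -1.3789
p-value (two-sided) = 0.16792
At α=0.01: p ≥ α → fail to reject H₀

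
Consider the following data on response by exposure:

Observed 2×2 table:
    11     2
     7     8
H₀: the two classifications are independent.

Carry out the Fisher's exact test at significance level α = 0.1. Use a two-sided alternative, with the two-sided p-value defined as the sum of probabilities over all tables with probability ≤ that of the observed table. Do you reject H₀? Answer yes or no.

reject H₀: yes

Margins: r₁=13, r₂=15, c₁=18, c₂=10, n=28
p_obs = C(13,11)·C(15,7)/C(28,18); sum pmf over tables with pmf ≤ p_obs
p-value (two-sided) = 0.05457
At α=0.1: p < α → reject H₀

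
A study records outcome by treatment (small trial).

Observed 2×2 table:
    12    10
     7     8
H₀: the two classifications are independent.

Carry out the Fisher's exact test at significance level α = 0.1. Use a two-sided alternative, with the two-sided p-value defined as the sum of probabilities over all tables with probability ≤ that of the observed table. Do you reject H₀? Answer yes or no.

Margins: r₁=22, r₂=15, c₁=19, c₂=18, n=37
p_obs = C(22,12)·C(15,7)/C(37,19); sum pmf over tables with pmf ≤ p_obs
p-value (two-sided) = 0.74314
At α=0.1: p ≥ α → fail to reject H₀

reject H₀: no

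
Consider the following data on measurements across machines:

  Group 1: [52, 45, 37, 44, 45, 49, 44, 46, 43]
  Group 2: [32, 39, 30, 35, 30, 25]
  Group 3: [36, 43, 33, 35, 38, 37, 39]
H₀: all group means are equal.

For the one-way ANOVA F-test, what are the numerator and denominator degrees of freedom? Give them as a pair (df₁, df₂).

k = 3 groups, N = 22 total
df = (k−1, N−k) = (3−1, 22−3) = (2, 19)

degrees of freedom = [2, 19]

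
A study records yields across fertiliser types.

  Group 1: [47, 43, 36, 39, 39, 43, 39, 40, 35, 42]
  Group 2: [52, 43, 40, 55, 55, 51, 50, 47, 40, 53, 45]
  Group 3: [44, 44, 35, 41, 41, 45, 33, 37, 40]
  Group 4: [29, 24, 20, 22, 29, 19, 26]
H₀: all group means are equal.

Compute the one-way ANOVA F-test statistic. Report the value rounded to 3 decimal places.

Group means [40.30, 48.27, 40.00, 24.14], grand mean 39.541
SSB = Σnᵢ(x̄ᵢ−x̄)² = 2506.050; SSW = ΣΣ(x−x̄ᵢ)² = 669.139
MSB = 2506.050/3 = 835.3501; MSW = 669.139/33 = 20.2769
F = MSB/MSW = 41.1971
df = (3, 33)

test statistic = 41.197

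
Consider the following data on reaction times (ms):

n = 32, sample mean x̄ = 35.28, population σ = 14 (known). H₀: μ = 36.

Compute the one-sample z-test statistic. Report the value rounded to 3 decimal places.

SE = σ/√n = 14/√32 = 2.4749
z = (x̄−μ₀)/SE = (35.28−36)/2.4749 = -0.2909

test statistic = -0.291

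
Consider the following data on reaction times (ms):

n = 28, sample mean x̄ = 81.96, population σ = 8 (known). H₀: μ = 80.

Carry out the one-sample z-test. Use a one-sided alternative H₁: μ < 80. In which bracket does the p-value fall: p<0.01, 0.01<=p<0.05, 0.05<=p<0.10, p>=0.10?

p-value bracket: p>=0.10

SE = σ/√n = 8/√28 = 1.5119
z = (x̄−μ₀)/SE = (81.96−80)/1.5119 = 1.2964
p-value (one-sided, H₁ less) = 0.90258
→ bracket: p>=0.10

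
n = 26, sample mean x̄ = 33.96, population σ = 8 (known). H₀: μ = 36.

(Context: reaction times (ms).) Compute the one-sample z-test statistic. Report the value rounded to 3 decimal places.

SE = σ/√n = 8/√26 = 1.5689
z = (x̄−μ₀)/SE = (33.96−36)/1.5689 = -1.3002

test statistic = -1.300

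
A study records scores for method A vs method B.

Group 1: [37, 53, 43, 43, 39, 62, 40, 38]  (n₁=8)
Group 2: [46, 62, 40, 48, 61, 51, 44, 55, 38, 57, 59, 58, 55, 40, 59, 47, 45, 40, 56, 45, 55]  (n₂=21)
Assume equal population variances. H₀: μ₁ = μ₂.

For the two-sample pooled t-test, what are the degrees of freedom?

df = n₁ + n₂ − 2 = 8 + 21 − 2 = 27

degrees of freedom = 27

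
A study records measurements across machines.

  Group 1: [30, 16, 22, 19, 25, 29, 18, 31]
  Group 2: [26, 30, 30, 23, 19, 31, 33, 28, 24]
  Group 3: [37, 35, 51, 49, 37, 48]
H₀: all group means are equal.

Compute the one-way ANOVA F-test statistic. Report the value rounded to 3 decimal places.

test statistic = 20.806

Group means [23.75, 27.11, 42.83], grand mean 30.043
SSB = Σnᵢ(x̄ᵢ−x̄)² = 1375.734; SSW = ΣΣ(x−x̄ᵢ)² = 661.222
MSB = 1375.734/2 = 687.8671; MSW = 661.222/20 = 33.0611
F = MSB/MSW = 20.8059
df = (2, 20)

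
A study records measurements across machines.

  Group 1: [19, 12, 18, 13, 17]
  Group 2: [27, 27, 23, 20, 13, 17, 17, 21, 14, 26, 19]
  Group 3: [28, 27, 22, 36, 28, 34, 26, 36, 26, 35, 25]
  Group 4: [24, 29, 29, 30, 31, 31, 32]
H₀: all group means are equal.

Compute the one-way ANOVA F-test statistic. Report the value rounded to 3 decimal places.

Group means [15.80, 20.36, 29.36, 29.43], grand mean 24.471
SSB = Σnᵢ(x̄ᵢ−x̄)² = 996.865; SSW = ΣΣ(x−x̄ᵢ)² = 573.605
MSB = 996.865/3 = 332.2885; MSW = 573.605/30 = 19.1202
F = MSB/MSW = 17.3789
df = (3, 30)

test statistic = 17.379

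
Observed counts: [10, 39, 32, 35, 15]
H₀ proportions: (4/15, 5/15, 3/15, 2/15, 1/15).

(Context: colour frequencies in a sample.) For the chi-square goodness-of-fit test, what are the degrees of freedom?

degrees of freedom = 4

df = k − 1 = 5 − 1 = 4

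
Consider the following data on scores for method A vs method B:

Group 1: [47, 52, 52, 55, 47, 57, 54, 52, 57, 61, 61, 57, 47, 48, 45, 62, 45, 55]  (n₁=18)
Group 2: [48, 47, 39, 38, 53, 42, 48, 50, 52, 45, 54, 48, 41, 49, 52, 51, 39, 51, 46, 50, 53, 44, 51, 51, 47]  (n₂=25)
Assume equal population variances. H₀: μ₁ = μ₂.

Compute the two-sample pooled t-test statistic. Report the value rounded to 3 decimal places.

test statistic = 3.451

x̄₁=53.000, s₁=5.584, n₁=18
x̄₂=47.560, s₂=4.727, n₂=25
s_p² = [17·5.584² + 24·4.727²]/41 = 26.0039
SE = √(s_p²·(1/18+1/25)) = 1.5763
t = (53.000−47.560)/1.5763 = 3.4511
df = 41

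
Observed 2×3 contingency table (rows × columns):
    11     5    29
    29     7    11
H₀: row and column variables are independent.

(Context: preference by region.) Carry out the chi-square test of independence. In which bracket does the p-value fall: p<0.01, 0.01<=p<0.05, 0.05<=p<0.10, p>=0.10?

Row totals [45, 47], col totals [40, 12, 40], n=92
χ² = (11−19.57)²/19.57 + (5−5.87)²/5.87 + (29−19.57)²/19.57 + (29−20.43)²/20.43 + (7−6.13)²/6.13 + (11−20.43)²/20.43 = 16.4977
df = 2
p-value (upper-tail) = 0.00026
→ bracket: p<0.01

p-value bracket: p<0.01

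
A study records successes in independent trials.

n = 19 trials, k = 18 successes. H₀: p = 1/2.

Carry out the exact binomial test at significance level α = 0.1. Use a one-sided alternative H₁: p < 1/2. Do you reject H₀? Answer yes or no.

reject H₀: no

Exact binomial: n=19, k=18, p₀=1/2=0.5000
P(X≤18) from Σ C(n,i)·p₀^i·(1−p₀)^(n−i)
p-value (one-sided, H₁ less) = 1.00000
At α=0.1: p ≥ α → fail to reject H₀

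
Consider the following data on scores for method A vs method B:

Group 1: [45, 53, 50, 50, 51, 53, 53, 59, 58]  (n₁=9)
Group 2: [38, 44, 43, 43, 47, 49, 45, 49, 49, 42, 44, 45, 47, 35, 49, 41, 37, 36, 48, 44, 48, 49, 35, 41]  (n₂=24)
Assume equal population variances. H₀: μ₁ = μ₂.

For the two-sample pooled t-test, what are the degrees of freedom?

degrees of freedom = 31

df = n₁ + n₂ − 2 = 9 + 24 − 2 = 31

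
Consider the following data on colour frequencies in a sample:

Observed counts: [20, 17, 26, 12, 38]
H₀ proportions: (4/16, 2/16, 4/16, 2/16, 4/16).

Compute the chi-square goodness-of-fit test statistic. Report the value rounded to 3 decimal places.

n = 113; E_i = n·p_i = [28.25, 14.12, 28.25, 14.12, 28.25]
χ² = (20−28.25)²/28.25 + (17−14.12)²/14.12 + (26−28.25)²/28.25 + (12−14.12)²/14.12 + (38−28.25)²/28.25 = 6.8584
df = 4

test statistic = 6.858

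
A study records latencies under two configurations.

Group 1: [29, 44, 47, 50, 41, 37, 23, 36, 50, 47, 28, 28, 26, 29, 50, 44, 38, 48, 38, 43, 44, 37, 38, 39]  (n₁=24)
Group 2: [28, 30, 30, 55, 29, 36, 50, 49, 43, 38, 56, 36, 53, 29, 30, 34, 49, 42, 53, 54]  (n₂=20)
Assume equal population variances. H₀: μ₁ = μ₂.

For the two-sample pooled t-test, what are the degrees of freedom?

df = n₁ + n₂ − 2 = 24 + 20 − 2 = 42

degrees of freedom = 42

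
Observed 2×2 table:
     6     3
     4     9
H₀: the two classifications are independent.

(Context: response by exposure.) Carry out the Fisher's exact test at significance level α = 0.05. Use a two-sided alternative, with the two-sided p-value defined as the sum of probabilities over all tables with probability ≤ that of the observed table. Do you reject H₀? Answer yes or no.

Margins: r₁=9, r₂=13, c₁=10, c₂=12, n=22
p_obs = C(9,6)·C(13,4)/C(22,10); sum pmf over tables with pmf ≤ p_obs
p-value (two-sided) = 0.19195
At α=0.05: p ≥ α → fail to reject H₀

reject H₀: no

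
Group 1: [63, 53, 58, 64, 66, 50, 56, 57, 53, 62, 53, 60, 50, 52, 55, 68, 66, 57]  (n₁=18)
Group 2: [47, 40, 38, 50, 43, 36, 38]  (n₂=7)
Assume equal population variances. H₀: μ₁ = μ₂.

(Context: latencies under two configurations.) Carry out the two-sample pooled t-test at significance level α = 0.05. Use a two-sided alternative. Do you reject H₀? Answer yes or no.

x̄₁=57.944, s₁=5.755, n₁=18
x̄₂=41.714, s₂=5.187, n₂=7
s_p² = [17·5.755² + 6·5.187²]/23 = 31.4945
SE = √(s_p²·(1/18+1/7)) = 2.4998
t = (57.944−41.714)/2.4998 = 6.4926
df = 23
p-value (two-sided) = 0.00000
At α=0.05: p < α → reject H₀

reject H₀: yes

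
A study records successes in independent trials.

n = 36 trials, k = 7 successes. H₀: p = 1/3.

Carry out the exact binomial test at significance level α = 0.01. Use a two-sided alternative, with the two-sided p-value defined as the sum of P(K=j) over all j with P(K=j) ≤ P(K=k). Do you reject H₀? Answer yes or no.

reject H₀: no

Exact binomial: n=36, k=7, p₀=1/3=0.3333
P(X=j) = C(n,j)·p₀^j·(1−p₀)^(n−j); p = Σ P(X=j) over j with P(X=j) ≤ P(X=7)
p-value (two-sided) = 0.07971
At α=0.01: p ≥ α → fail to reject H₀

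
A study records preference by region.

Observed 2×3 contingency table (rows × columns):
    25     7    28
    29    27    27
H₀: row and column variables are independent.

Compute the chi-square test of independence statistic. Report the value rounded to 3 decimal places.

Row totals [60, 83], col totals [54, 34, 55], n=143
χ² = (25−22.66)²/22.66 + (7−14.27)²/14.27 + (28−23.08)²/23.08 + (29−31.34)²/31.34 + (27−19.73)²/19.73 + (27−31.92)²/31.92 = 8.6024
df = 2

test statistic = 8.602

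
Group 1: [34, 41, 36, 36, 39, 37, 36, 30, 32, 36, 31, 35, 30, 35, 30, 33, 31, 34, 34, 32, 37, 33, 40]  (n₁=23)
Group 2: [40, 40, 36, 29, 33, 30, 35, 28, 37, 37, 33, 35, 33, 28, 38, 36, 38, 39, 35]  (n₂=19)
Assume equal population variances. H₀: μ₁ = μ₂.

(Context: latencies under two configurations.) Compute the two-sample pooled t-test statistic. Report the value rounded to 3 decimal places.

test statistic = -0.281

x̄₁=34.435, s₁=3.145, n₁=23
x̄₂=34.737, s₂=3.827, n₂=19
s_p² = [22·3.145² + 18·3.827²]/40 = 12.0334
SE = √(s_p²·(1/23+1/19)) = 1.0754
t = (34.435−34.737)/1.0754 = -0.2809
df = 40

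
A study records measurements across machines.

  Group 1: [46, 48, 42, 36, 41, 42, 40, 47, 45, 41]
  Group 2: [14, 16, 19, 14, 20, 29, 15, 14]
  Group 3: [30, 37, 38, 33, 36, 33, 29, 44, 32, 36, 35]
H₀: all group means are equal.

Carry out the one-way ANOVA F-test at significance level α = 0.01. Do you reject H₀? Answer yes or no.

Group means [42.80, 17.62, 34.82], grand mean 32.828
SSB = Σnᵢ(x̄ᵢ−x̄)² = 2887.027; SSW = ΣΣ(x−x̄ᵢ)² = 481.111
MSB = 2887.027/2 = 1443.5133; MSW = 481.111/26 = 18.5043
F = MSB/MSW = 78.0097
df = (2, 26)
p-value (upper-tail) = 0.00000
At α=0.01: p < α → reject H₀

reject H₀: yes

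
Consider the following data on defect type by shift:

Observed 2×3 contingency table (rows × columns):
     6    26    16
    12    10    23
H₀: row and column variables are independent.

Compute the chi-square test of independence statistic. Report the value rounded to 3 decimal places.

test statistic = 10.281

Row totals [48, 45], col totals [18, 36, 39], n=93
χ² = (6−9.29)²/9.29 + (26−18.58)²/18.58 + (16−20.13)²/20.13 + (12−8.71)²/8.71 + (10−17.42)²/17.42 + (23−18.87)²/18.87 = 10.2814
df = 2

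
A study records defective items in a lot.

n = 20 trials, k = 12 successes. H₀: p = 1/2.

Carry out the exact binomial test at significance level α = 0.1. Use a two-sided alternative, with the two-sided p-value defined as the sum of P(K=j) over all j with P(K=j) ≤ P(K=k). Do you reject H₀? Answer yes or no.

reject H₀: no

Exact binomial: n=20, k=12, p₀=1/2=0.5000
P(X=j) = C(n,j)·p₀^j·(1−p₀)^(n−j); p = Σ P(X=j) over j with P(X=j) ≤ P(X=12)
p-value (two-sided) = 0.50344
At α=0.1: p ≥ α → fail to reject H₀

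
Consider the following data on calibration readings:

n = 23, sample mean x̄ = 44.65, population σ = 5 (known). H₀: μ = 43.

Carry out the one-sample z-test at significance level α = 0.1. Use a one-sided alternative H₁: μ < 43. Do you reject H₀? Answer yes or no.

reject H₀: no

SE = σ/√n = 5/√23 = 1.0426
z = (x̄−μ₀)/SE = (44.65−43)/1.0426 = 1.5826
p-value (one-sided, H₁ less) = 0.94325
At α=0.1: p ≥ α → fail to reject H₀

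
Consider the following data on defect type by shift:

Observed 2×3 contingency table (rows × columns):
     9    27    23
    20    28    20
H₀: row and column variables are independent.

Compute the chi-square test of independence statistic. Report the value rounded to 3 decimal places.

test statistic = 3.781

Row totals [59, 68], col totals [29, 55, 43], n=127
χ² = (9−13.47)²/13.47 + (27−25.55)²/25.55 + (23−19.98)²/19.98 + (20−15.53)²/15.53 + (28−29.45)²/29.45 + (20−23.02)²/23.02 = 3.7811
df = 2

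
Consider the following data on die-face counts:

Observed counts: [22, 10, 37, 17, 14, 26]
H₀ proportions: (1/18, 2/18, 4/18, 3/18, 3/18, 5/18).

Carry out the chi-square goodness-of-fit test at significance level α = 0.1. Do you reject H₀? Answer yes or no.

n = 126; E_i = n·p_i = [7.00, 14.00, 28.00, 21.00, 21.00, 35.00]
χ² = (22−7.00)²/7.00 + (10−14.00)²/14.00 + (37−28.00)²/28.00 + (17−21.00)²/21.00 + (14−21.00)²/21.00 + (26−35.00)²/35.00 = 41.5881
df = 5
p-value (upper-tail) = 0.00000
At α=0.1: p < α → reject H₀

reject H₀: yes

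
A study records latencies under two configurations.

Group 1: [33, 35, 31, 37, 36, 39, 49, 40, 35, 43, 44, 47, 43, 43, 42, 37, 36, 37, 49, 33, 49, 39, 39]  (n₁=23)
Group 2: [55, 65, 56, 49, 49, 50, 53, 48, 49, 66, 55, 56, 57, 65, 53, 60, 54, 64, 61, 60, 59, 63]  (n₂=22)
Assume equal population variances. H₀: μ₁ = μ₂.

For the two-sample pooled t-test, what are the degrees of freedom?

df = n₁ + n₂ − 2 = 23 + 22 − 2 = 43

degrees of freedom = 43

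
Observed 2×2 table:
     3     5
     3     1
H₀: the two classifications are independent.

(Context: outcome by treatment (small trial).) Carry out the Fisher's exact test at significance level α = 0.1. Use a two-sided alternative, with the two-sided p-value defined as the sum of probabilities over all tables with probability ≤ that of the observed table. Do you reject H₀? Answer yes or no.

Margins: r₁=8, r₂=4, c₁=6, c₂=6, n=12
p_obs = C(8,3)·C(4,3)/C(12,6); sum pmf over tables with pmf ≤ p_obs
p-value (two-sided) = 0.54545
At α=0.1: p ≥ α → fail to reject H₀

reject H₀: no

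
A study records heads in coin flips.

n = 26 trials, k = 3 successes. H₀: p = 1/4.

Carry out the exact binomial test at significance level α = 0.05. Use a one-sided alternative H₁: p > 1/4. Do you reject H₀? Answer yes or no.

reject H₀: no

Exact binomial: n=26, k=3, p₀=1/4=0.2500
P(X≥3) from Σ C(n,i)·p₀^i·(1−p₀)^(n−i)
p-value (one-sided, H₁ greater) = 0.97416
At α=0.05: p ≥ α → fail to reject H₀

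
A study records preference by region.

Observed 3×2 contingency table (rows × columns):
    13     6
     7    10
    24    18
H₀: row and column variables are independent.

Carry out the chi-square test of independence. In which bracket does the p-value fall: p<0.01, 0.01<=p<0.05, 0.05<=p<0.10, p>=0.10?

p-value bracket: p>=0.10

Row totals [19, 17, 42], col totals [44, 34], n=78
χ² = (13−10.72)²/10.72 + (6−8.28)²/8.28 + (7−9.59)²/9.59 + (10−7.41)²/7.41 + (24−23.69)²/23.69 + (18−18.31)²/18.31 = 2.7283
df = 2
p-value (upper-tail) = 0.25560
→ bracket: p>=0.10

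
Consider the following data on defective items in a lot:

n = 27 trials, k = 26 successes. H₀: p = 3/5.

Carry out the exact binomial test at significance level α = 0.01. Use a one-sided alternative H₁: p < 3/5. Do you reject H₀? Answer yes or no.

Exact binomial: n=27, k=26, p₀=3/5=0.6000
P(X≤26) from Σ C(n,i)·p₀^i·(1−p₀)^(n−i)
p-value (one-sided, H₁ less) = 1.00000
At α=0.01: p ≥ α → fail to reject H₀

reject H₀: no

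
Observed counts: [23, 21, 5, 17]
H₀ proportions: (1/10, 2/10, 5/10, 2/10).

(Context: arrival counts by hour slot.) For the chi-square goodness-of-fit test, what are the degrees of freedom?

degrees of freedom = 3

df = k − 1 = 4 − 1 = 3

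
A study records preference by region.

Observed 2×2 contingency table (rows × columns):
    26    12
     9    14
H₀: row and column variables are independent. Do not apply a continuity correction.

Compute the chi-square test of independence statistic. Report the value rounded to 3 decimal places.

Row totals [38, 23], col totals [35, 26], n=61
χ² = (26−21.80)²/21.80 + (12−16.20)²/16.20 + (9−13.20)²/13.20 + (14−9.80)²/9.80 = 5.0264
df = 1

test statistic = 5.026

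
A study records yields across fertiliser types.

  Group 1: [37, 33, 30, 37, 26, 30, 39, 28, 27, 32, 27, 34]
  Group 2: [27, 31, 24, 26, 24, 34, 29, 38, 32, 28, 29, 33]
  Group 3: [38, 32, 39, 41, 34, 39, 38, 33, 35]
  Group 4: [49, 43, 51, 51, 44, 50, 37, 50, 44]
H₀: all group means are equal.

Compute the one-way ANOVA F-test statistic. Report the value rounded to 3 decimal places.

Group means [31.67, 29.58, 36.56, 46.56], grand mean 35.310
SSB = Σnᵢ(x̄ᵢ−x̄)² = 1704.948; SSW = ΣΣ(x−x̄ᵢ)² = 672.028
MSB = 1704.948/3 = 568.3161; MSW = 672.028/38 = 17.6849
F = MSB/MSW = 32.1356
df = (3, 38)

test statistic = 32.136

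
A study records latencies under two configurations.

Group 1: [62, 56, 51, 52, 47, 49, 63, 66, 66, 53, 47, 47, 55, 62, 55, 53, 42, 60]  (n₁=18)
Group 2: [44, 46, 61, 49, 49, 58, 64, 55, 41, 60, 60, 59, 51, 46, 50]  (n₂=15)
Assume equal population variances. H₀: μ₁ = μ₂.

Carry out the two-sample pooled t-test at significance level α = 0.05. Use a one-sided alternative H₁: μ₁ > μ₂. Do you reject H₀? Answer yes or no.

x̄₁=54.778, s₁=7.109, n₁=18
x̄₂=52.867, s₂=7.150, n₂=15
s_p² = [17·7.109² + 14·7.150²]/31 = 50.8014
SE = √(s_p²·(1/18+1/15)) = 2.4918
t = (54.778−52.867)/2.4918 = 0.7670
df = 31
p-value (one-sided, H₁ greater) = 0.22445
At α=0.05: p ≥ α → fail to reject H₀

reject H₀: no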